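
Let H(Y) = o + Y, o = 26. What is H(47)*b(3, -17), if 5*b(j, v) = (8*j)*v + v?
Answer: -6205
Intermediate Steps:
H(Y) = 26 + Y
b(j, v) = v/5 + 8*j*v/5 (b(j, v) = ((8*j)*v + v)/5 = (8*j*v + v)/5 = (v + 8*j*v)/5 = v/5 + 8*j*v/5)
H(47)*b(3, -17) = (26 + 47)*((1/5)*(-17)*(1 + 8*3)) = 73*((1/5)*(-17)*(1 + 24)) = 73*((1/5)*(-17)*25) = 73*(-85) = -6205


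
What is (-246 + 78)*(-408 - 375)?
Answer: 131544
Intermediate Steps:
(-246 + 78)*(-408 - 375) = -168*(-783) = 131544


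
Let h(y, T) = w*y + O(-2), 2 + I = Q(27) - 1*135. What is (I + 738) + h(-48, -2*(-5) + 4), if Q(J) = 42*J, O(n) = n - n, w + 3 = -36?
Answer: 3607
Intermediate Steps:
w = -39 (w = -3 - 36 = -39)
O(n) = 0
I = 997 (I = -2 + (42*27 - 1*135) = -2 + (1134 - 135) = -2 + 999 = 997)
h(y, T) = -39*y (h(y, T) = -39*y + 0 = -39*y)
(I + 738) + h(-48, -2*(-5) + 4) = (997 + 738) - 39*(-48) = 1735 + 1872 = 3607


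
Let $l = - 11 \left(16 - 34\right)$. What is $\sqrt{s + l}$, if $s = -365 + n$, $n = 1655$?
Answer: $4 \sqrt{93} \approx 38.575$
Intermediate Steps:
$s = 1290$ ($s = -365 + 1655 = 1290$)
$l = 198$ ($l = \left(-11\right) \left(-18\right) = 198$)
$\sqrt{s + l} = \sqrt{1290 + 198} = \sqrt{1488} = 4 \sqrt{93}$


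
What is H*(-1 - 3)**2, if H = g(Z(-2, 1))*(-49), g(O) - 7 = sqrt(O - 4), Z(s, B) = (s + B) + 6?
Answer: -6272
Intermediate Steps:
Z(s, B) = 6 + B + s (Z(s, B) = (B + s) + 6 = 6 + B + s)
g(O) = 7 + sqrt(-4 + O) (g(O) = 7 + sqrt(O - 4) = 7 + sqrt(-4 + O))
H = -392 (H = (7 + sqrt(-4 + (6 + 1 - 2)))*(-49) = (7 + sqrt(-4 + 5))*(-49) = (7 + sqrt(1))*(-49) = (7 + 1)*(-49) = 8*(-49) = -392)
H*(-1 - 3)**2 = -392*(-1 - 3)**2 = -392*(-4)**2 = -392*16 = -6272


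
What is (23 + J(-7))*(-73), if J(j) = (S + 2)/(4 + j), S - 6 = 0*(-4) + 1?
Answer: -1460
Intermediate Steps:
S = 7 (S = 6 + (0*(-4) + 1) = 6 + (0 + 1) = 6 + 1 = 7)
J(j) = 9/(4 + j) (J(j) = (7 + 2)/(4 + j) = 9/(4 + j))
(23 + J(-7))*(-73) = (23 + 9/(4 - 7))*(-73) = (23 + 9/(-3))*(-73) = (23 + 9*(-1/3))*(-73) = (23 - 3)*(-73) = 20*(-73) = -1460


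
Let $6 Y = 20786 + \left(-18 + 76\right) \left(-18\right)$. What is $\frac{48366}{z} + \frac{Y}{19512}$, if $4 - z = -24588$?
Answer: $\frac{96059369}{44984916} \approx 2.1354$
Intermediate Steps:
$z = 24592$ ($z = 4 - -24588 = 4 + 24588 = 24592$)
$Y = \frac{9871}{3}$ ($Y = \frac{20786 + \left(-18 + 76\right) \left(-18\right)}{6} = \frac{20786 + 58 \left(-18\right)}{6} = \frac{20786 - 1044}{6} = \frac{1}{6} \cdot 19742 = \frac{9871}{3} \approx 3290.3$)
$\frac{48366}{z} + \frac{Y}{19512} = \frac{48366}{24592} + \frac{9871}{3 \cdot 19512} = 48366 \cdot \frac{1}{24592} + \frac{9871}{3} \cdot \frac{1}{19512} = \frac{24183}{12296} + \frac{9871}{58536} = \frac{96059369}{44984916}$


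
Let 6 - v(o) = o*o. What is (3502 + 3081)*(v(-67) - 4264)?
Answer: -57581501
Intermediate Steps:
v(o) = 6 - o² (v(o) = 6 - o*o = 6 - o²)
(3502 + 3081)*(v(-67) - 4264) = (3502 + 3081)*((6 - 1*(-67)²) - 4264) = 6583*((6 - 1*4489) - 4264) = 6583*((6 - 4489) - 4264) = 6583*(-4483 - 4264) = 6583*(-8747) = -57581501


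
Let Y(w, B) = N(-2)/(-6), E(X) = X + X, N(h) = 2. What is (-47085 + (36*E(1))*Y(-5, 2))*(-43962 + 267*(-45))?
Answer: 2637020493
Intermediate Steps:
E(X) = 2*X
Y(w, B) = -⅓ (Y(w, B) = 2/(-6) = 2*(-⅙) = -⅓)
(-47085 + (36*E(1))*Y(-5, 2))*(-43962 + 267*(-45)) = (-47085 + (36*(2*1))*(-⅓))*(-43962 + 267*(-45)) = (-47085 + (36*2)*(-⅓))*(-43962 - 12015) = (-47085 + 72*(-⅓))*(-55977) = (-47085 - 24)*(-55977) = -47109*(-55977) = 2637020493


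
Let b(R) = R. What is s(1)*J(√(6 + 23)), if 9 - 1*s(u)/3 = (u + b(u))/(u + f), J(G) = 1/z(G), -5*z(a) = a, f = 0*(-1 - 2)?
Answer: -105*√29/29 ≈ -19.498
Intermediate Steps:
f = 0 (f = 0*(-3) = 0)
z(a) = -a/5
J(G) = -5/G (J(G) = 1/(-G/5) = -5/G)
s(u) = 21 (s(u) = 27 - 3*(u + u)/(u + 0) = 27 - 3*2*u/u = 27 - 3*2 = 27 - 6 = 21)
s(1)*J(√(6 + 23)) = 21*(-5/√(6 + 23)) = 21*(-5*√29/29) = -105*√29/29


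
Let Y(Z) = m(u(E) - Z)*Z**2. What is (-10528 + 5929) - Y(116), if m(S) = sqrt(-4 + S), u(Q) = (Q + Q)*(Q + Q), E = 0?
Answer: -4599 - 26912*I*sqrt(30) ≈ -4599.0 - 1.474e+5*I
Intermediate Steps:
u(Q) = 4*Q**2 (u(Q) = (2*Q)*(2*Q) = 4*Q**2)
Y(Z) = Z**2*sqrt(-4 - Z) (Y(Z) = sqrt(-4 + (4*0**2 - Z))*Z**2 = sqrt(-4 + (4*0 - Z))*Z**2 = sqrt(-4 + (0 - Z))*Z**2 = sqrt(-4 - Z)*Z**2 = Z**2*sqrt(-4 - Z))
(-10528 + 5929) - Y(116) = (-10528 + 5929) - 116**2*sqrt(-4 - 1*116) = -4599 - 13456*sqrt(-4 - 116) = -4599 - 13456*sqrt(-120) = -4599 - 13456*2*I*sqrt(30) = -4599 - 26912*I*sqrt(30)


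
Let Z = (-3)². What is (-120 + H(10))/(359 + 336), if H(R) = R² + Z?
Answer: -11/695 ≈ -0.015827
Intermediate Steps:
Z = 9
H(R) = 9 + R² (H(R) = R² + 9 = 9 + R²)
(-120 + H(10))/(359 + 336) = (-120 + (9 + 10²))/(359 + 336) = (-120 + (9 + 100))/695 = (-120 + 109)*(1/695) = -11*1/695 = -11/695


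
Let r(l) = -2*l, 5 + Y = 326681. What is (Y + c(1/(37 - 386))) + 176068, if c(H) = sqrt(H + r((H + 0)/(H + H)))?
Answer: 502744 + 5*I*sqrt(4886)/349 ≈ 5.0274e+5 + 1.0014*I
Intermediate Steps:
Y = 326676 (Y = -5 + 326681 = 326676)
c(H) = sqrt(-1 + H) (c(H) = sqrt(H - 2*(H + 0)/(H + H)) = sqrt(H - 2*H/(2*H)) = sqrt(H - 2*H*1/(2*H)) = sqrt(H - 2*1/2) = sqrt(H - 1) = sqrt(-1 + H))
(Y + c(1/(37 - 386))) + 176068 = (326676 + sqrt(-1 + 1/(37 - 386))) + 176068 = (326676 + sqrt(-1 + 1/(-349))) + 176068 = (326676 + sqrt(-1 - 1/349)) + 176068 = (326676 + sqrt(-350/349)) + 176068 = (326676 + 5*I*sqrt(4886)/349) + 176068 = 502744 + 5*I*sqrt(4886)/349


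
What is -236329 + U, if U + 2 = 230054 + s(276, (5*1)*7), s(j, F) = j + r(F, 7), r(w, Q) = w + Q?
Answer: -5959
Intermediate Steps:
r(w, Q) = Q + w
s(j, F) = 7 + F + j (s(j, F) = j + (7 + F) = 7 + F + j)
U = 230370 (U = -2 + (230054 + (7 + (5*1)*7 + 276)) = -2 + (230054 + (7 + 5*7 + 276)) = -2 + (230054 + (7 + 35 + 276)) = -2 + (230054 + 318) = -2 + 230372 = 230370)
-236329 + U = -236329 + 230370 = -5959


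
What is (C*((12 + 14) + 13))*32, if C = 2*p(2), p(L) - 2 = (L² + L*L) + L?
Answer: 29952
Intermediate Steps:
p(L) = 2 + L + 2*L² (p(L) = 2 + ((L² + L*L) + L) = 2 + ((L² + L²) + L) = 2 + (2*L² + L) = 2 + (L + 2*L²) = 2 + L + 2*L²)
C = 24 (C = 2*(2 + 2 + 2*2²) = 2*(2 + 2 + 2*4) = 2*(2 + 2 + 8) = 2*12 = 24)
(C*((12 + 14) + 13))*32 = (24*((12 + 14) + 13))*32 = (24*(26 + 13))*32 = (24*39)*32 = 936*32 = 29952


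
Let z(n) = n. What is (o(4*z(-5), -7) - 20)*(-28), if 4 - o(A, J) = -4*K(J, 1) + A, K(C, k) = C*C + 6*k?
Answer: -6272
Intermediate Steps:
K(C, k) = C² + 6*k
o(A, J) = 28 - A + 4*J² (o(A, J) = 4 - (-4*(J² + 6*1) + A) = 4 - (-4*(J² + 6) + A) = 4 - (-4*(6 + J²) + A) = 4 - ((-24 - 4*J²) + A) = 4 - (-24 + A - 4*J²) = 4 + (24 - A + 4*J²) = 28 - A + 4*J²)
(o(4*z(-5), -7) - 20)*(-28) = ((28 - 4*(-5) + 4*(-7)²) - 20)*(-28) = ((28 - 1*(-20) + 4*49) - 20)*(-28) = ((28 + 20 + 196) - 20)*(-28) = (244 - 20)*(-28) = 224*(-28) = -6272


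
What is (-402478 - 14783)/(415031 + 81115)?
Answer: -139087/165382 ≈ -0.84100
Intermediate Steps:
(-402478 - 14783)/(415031 + 81115) = -417261/496146 = -417261*1/496146 = -139087/165382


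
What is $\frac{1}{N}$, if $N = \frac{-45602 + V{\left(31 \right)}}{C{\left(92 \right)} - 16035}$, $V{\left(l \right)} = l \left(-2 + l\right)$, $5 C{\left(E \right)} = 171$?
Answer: $\frac{26668}{74505} \approx 0.35794$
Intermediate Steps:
$C{\left(E \right)} = \frac{171}{5}$ ($C{\left(E \right)} = \frac{1}{5} \cdot 171 = \frac{171}{5}$)
$N = \frac{74505}{26668}$ ($N = \frac{-45602 + 31 \left(-2 + 31\right)}{\frac{171}{5} - 16035} = \frac{-45602 + 31 \cdot 29}{- \frac{80004}{5}} = \left(-45602 + 899\right) \left(- \frac{5}{80004}\right) = \left(-44703\right) \left(- \frac{5}{80004}\right) = \frac{74505}{26668} \approx 2.7938$)
$\frac{1}{N} = \frac{1}{\frac{74505}{26668}} = \frac{26668}{74505}$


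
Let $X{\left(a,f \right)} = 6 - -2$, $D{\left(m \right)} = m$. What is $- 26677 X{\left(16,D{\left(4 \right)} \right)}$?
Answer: $-213416$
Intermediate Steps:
$X{\left(a,f \right)} = 8$ ($X{\left(a,f \right)} = 6 + 2 = 8$)
$- 26677 X{\left(16,D{\left(4 \right)} \right)} = \left(-26677\right) 8 = -213416$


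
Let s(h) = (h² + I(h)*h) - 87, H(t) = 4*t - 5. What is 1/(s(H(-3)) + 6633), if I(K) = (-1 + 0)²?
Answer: 1/6818 ≈ 0.00014667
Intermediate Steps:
I(K) = 1 (I(K) = (-1)² = 1)
H(t) = -5 + 4*t
s(h) = -87 + h + h² (s(h) = (h² + 1*h) - 87 = (h² + h) - 87 = (h + h²) - 87 = -87 + h + h²)
1/(s(H(-3)) + 6633) = 1/((-87 + (-5 + 4*(-3)) + (-5 + 4*(-3))²) + 6633) = 1/((-87 + (-5 - 12) + (-5 - 12)²) + 6633) = 1/((-87 - 17 + (-17)²) + 6633) = 1/((-87 - 17 + 289) + 6633) = 1/(185 + 6633) = 1/6818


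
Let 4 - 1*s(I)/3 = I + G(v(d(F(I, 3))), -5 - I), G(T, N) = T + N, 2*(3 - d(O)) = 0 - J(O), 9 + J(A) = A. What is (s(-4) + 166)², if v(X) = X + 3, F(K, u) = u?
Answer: 33856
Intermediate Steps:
J(A) = -9 + A
d(O) = -3/2 + O/2 (d(O) = 3 - (0 - (-9 + O))/2 = 3 - (0 + (9 - O))/2 = 3 - (9 - O)/2 = 3 + (-9/2 + O/2) = -3/2 + O/2)
v(X) = 3 + X
G(T, N) = N + T
s(I) = 18 (s(I) = 12 - 3*(I + ((-5 - I) + (3 + (-3/2 + (½)*3)))) = 12 - 3*(I + ((-5 - I) + (3 + (-3/2 + 3/2)))) = 12 - 3*(I + ((-5 - I) + (3 + 0))) = 12 - 3*(I + ((-5 - I) + 3)) = 12 - 3*(I + (-2 - I)) = 12 - 3*(-2) = 12 + 6 = 18)
(s(-4) + 166)² = (18 + 166)² = 184² = 33856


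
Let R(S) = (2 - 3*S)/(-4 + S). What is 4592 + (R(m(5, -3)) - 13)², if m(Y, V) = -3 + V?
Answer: 4817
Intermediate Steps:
R(S) = (2 - 3*S)/(-4 + S)
4592 + (R(m(5, -3)) - 13)² = 4592 + ((2 - 3*(-3 - 3))/(-4 + (-3 - 3)) - 13)² = 4592 + ((2 - 3*(-6))/(-4 - 6) - 13)² = 4592 + ((2 + 18)/(-10) - 13)² = 4592 + (-⅒*20 - 13)² = 4592 + (-2 - 13)² = 4592 + (-15)² = 4592 + 225 = 4817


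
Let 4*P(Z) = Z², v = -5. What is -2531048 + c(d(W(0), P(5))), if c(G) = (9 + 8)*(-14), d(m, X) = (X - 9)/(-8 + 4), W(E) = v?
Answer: -2531286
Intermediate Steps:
W(E) = -5
P(Z) = Z²/4
d(m, X) = 9/4 - X/4 (d(m, X) = (-9 + X)/(-4) = (-9 + X)*(-¼) = 9/4 - X/4)
c(G) = -238 (c(G) = 17*(-14) = -238)
-2531048 + c(d(W(0), P(5))) = -2531048 - 238 = -2531286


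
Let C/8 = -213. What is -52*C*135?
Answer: 11962080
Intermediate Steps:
C = -1704 (C = 8*(-213) = -1704)
-52*C*135 = -52*(-1704)*135 = 88608*135 = 11962080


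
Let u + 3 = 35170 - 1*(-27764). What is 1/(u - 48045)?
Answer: 1/14886 ≈ 6.7177e-5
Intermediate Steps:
u = 62931 (u = -3 + (35170 - 1*(-27764)) = -3 + (35170 + 27764) = -3 + 62934 = 62931)
1/(u - 48045) = 1/(62931 - 48045) = 1/14886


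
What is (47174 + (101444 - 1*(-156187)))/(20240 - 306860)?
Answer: -60961/57324 ≈ -1.0634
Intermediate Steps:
(47174 + (101444 - 1*(-156187)))/(20240 - 306860) = (47174 + (101444 + 156187))/(-286620) = (47174 + 257631)*(-1/286620) = 304805*(-1/286620) = -60961/57324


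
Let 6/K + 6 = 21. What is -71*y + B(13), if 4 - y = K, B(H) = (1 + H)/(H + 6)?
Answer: -24212/95 ≈ -254.86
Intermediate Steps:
K = 2/5 (K = 6/(-6 + 21) = 6/15 = 6*(1/15) = 2/5 ≈ 0.40000)
B(H) = (1 + H)/(6 + H)
y = 18/5 (y = 4 - 1*2/5 = 4 - 2/5 = 18/5 ≈ 3.6000)
-71*y + B(13) = -71*18/5 + (1 + 13)/(6 + 13) = -1278/5 + 14/19 = -24212/95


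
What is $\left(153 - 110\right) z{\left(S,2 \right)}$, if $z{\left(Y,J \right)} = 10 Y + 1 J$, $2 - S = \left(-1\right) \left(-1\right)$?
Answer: $516$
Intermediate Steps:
$S = 1$ ($S = 2 - \left(-1\right) \left(-1\right) = 2 - 1 = 1$)
$z{\left(Y,J \right)} = J + 10 Y$ ($z{\left(Y,J \right)} = 10 Y + J = J + 10 Y$)
$\left(153 - 110\right) z{\left(S,2 \right)} = \left(153 - 110\right) \left(2 + 10 \cdot 1\right) = 43 \left(2 + 10\right) = 43 \cdot 12 = 516$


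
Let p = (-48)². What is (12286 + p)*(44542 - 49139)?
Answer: -67070230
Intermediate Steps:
p = 2304
(12286 + p)*(44542 - 49139) = (12286 + 2304)*(44542 - 49139) = 14590*(-4597) = -67070230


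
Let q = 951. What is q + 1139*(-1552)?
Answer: -1766777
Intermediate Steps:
q + 1139*(-1552) = 951 + 1139*(-1552) = 951 - 1767728 = -1766777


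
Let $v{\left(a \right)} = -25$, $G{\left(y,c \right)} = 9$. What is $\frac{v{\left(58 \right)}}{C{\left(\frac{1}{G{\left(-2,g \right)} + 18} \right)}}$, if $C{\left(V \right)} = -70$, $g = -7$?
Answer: $\frac{5}{14} \approx 0.35714$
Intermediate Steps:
$\frac{v{\left(58 \right)}}{C{\left(\frac{1}{G{\left(-2,g \right)} + 18} \right)}} = - \frac{25}{-70} = \left(-25\right) \left(- \frac{1}{70}\right) = \frac{5}{14}$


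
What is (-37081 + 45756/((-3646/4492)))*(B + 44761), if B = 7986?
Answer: -8986329107333/1823 ≈ -4.9294e+9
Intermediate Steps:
(-37081 + 45756/((-3646/4492)))*(B + 44761) = (-37081 + 45756/((-3646/4492)))*(7986 + 44761) = (-37081 + 45756/((-3646*1/4492)))*52747 = (-37081 + 45756/(-1823/2246))*52747 = (-37081 + 45756*(-2246/1823))*52747 = (-37081 - 102767976/1823)*52747 = -170366639/1823*52747 = -8986329107333/1823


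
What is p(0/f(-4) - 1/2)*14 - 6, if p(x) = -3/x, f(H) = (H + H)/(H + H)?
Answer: 78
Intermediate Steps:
f(H) = 1 (f(H) = (2*H)/((2*H)) = (2*H)*(1/(2*H)) = 1)
p(0/f(-4) - 1/2)*14 - 6 = -3/(0/1 - 1/2)*14 - 6 = -3/(0*1 - 1*½)*14 - 6 = -3/(0 - ½)*14 - 6 = -3/(-½)*14 - 6 = -3*(-2)*14 - 6 = 6*14 - 6 = 84 - 6 = 78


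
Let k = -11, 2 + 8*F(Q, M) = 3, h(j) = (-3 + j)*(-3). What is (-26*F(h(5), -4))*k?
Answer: 143/4 ≈ 35.750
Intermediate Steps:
h(j) = 9 - 3*j
F(Q, M) = ⅛ (F(Q, M) = -¼ + (⅛)*3 = -¼ + 3/8 = ⅛)
(-26*F(h(5), -4))*k = -26*⅛*(-11) = -13/4*(-11) = 143/4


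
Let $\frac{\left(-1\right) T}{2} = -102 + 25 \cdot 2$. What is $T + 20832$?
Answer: $20936$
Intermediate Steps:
$T = 104$ ($T = - 2 \left(-102 + 25 \cdot 2\right) = - 2 \left(-102 + 50\right) = \left(-2\right) \left(-52\right) = 104$)
$T + 20832 = 104 + 20832 = 20936$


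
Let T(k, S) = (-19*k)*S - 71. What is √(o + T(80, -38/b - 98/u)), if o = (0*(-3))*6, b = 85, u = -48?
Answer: I*√6488985/51 ≈ 49.948*I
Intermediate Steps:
T(k, S) = -71 - 19*S*k (T(k, S) = -19*S*k - 71 = -71 - 19*S*k)
o = 0 (o = 0*6 = 0)
√(o + T(80, -38/b - 98/u)) = √(0 + (-71 - 19*(-38/85 - 98/(-48))*80)) = √(0 + (-71 - 19*(-38*1/85 - 98*(-1/48))*80)) = √(0 + (-71 - 19*(-38/85 + 49/24)*80)) = √(0 + (-71 - 19*3253/2040*80)) = √(0 + (-71 - 123614/51)) = √(0 - 127235/51) = √(-127235/51) = I*√6488985/51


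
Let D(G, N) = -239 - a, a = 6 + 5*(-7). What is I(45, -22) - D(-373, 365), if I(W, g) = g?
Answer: 188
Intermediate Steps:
a = -29 (a = 6 - 35 = -29)
D(G, N) = -210 (D(G, N) = -239 - 1*(-29) = -239 + 29 = -210)
I(45, -22) - D(-373, 365) = -22 - 1*(-210) = -22 + 210 = 188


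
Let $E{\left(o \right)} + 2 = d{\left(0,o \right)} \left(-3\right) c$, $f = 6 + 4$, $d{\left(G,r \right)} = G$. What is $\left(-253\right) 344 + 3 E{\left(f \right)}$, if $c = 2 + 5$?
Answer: $-87038$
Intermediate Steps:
$c = 7$
$f = 10$
$E{\left(o \right)} = -2$ ($E{\left(o \right)} = -2 + 0 \left(-3\right) 7 = -2 + 0 \cdot 7 = -2 + 0 = -2$)
$\left(-253\right) 344 + 3 E{\left(f \right)} = \left(-253\right) 344 + 3 \left(-2\right) = -87032 - 6 = -87038$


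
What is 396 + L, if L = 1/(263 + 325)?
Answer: 232849/588 ≈ 396.00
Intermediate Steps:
L = 1/588 ≈ 0.0017007
396 + L = 396 + 1/588 = 232849/588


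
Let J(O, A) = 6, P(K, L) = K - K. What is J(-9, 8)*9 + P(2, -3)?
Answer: 54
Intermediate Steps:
P(K, L) = 0
J(-9, 8)*9 + P(2, -3) = 6*9 + 0 = 54 + 0 = 54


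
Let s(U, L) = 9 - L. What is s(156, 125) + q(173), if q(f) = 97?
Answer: -19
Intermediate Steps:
s(156, 125) + q(173) = (9 - 1*125) + 97 = (9 - 125) + 97 = -116 + 97 = -19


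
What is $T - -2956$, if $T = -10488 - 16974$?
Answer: $-24506$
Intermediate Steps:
$T = -27462$ ($T = -10488 - 16974 = -27462$)
$T - -2956 = -27462 - -2956 = -27462 + 2956 = -24506$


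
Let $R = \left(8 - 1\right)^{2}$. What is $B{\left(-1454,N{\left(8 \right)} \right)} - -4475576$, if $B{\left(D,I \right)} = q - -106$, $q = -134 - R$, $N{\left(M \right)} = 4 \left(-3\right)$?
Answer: $4475499$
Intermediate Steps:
$R = 49$ ($R = 7^{2} = 49$)
$N{\left(M \right)} = -12$
$q = -183$ ($q = -134 - 49 = -183$)
$B{\left(D,I \right)} = -77$ ($B{\left(D,I \right)} = -183 - -106 = -183 + 106 = -77$)
$B{\left(-1454,N{\left(8 \right)} \right)} - -4475576 = -77 - -4475576 = -77 + 4475576 = 4475499$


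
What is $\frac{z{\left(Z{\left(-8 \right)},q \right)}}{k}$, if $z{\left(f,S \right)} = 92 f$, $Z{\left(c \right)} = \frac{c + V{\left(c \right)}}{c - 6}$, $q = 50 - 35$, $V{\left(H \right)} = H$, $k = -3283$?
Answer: $- \frac{736}{22981} \approx -0.032026$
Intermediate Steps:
$q = 15$
$Z{\left(c \right)} = \frac{2 c}{-6 + c}$ ($Z{\left(c \right)} = \frac{c + c}{c - 6} = \frac{2 c}{-6 + c}$)
$\frac{z{\left(Z{\left(-8 \right)},q \right)}}{k} = \frac{92 \cdot 2 \left(-8\right) \frac{1}{-6 - 8}}{-3283} = 92 \cdot 2 \left(-8\right) \frac{1}{-14} \left(- \frac{1}{3283}\right) = 92 \cdot 2 \left(-8\right) \left(- \frac{1}{14}\right) \left(- \frac{1}{3283}\right) = 92 \cdot \frac{8}{7} \left(- \frac{1}{3283}\right) = \frac{736}{7} \left(- \frac{1}{3283}\right) = - \frac{736}{22981}$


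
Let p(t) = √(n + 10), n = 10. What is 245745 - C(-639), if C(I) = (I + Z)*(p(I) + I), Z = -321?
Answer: -367695 + 1920*√5 ≈ -3.6340e+5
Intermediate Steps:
p(t) = 2*√5 (p(t) = √(10 + 10) = √20 = 2*√5)
C(I) = (-321 + I)*(I + 2*√5) (C(I) = (I - 321)*(2*√5 + I) = (-321 + I)*(I + 2*√5))
245745 - C(-639) = 245745 - ((-639)² - 642*√5 - 321*(-639) + 2*(-639)*√5) = 245745 - (408321 - 642*√5 + 205119 - 1278*√5) = 245745 - (613440 - 1920*√5) = 245745 + (-613440 + 1920*√5) = -367695 + 1920*√5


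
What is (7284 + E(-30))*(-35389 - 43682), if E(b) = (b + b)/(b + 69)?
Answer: -7485809712/13 ≈ -5.7583e+8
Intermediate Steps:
E(b) = 2*b/(69 + b) (E(b) = (2*b)/(69 + b) = 2*b/(69 + b))
(7284 + E(-30))*(-35389 - 43682) = (7284 + 2*(-30)/(69 - 30))*(-35389 - 43682) = (7284 + 2*(-30)/39)*(-79071) = (7284 + 2*(-30)*(1/39))*(-79071) = (7284 - 20/13)*(-79071) = (94672/13)*(-79071) = -7485809712/13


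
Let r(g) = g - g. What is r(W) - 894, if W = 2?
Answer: -894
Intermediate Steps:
r(g) = 0
r(W) - 894 = 0 - 894 = -894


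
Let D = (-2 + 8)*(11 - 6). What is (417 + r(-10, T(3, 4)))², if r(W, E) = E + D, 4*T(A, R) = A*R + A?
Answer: 3250809/16 ≈ 2.0318e+5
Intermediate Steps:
T(A, R) = A/4 + A*R/4 (T(A, R) = (A*R + A)/4 = (A + A*R)/4 = A/4 + A*R/4)
D = 30 (D = 6*5 = 30)
r(W, E) = 30 + E (r(W, E) = E + 30 = 30 + E)
(417 + r(-10, T(3, 4)))² = (417 + (30 + (¼)*3*(1 + 4)))² = (417 + (30 + (¼)*3*5))² = (417 + (30 + 15/4))² = (417 + 135/4)² = (1803/4)² = 3250809/16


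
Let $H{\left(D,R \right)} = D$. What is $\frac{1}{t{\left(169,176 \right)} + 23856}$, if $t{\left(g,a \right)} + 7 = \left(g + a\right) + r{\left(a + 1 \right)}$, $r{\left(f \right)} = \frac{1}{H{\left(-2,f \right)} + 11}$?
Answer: $\frac{9}{217747} \approx 4.1332 \cdot 10^{-5}$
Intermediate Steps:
$r{\left(f \right)} = \frac{1}{9}$ ($r{\left(f \right)} = \frac{1}{-2 + 11} = \frac{1}{9}$)
$t{\left(g,a \right)} = - \frac{62}{9} + a + g$ ($t{\left(g,a \right)} = -7 + \left(\left(g + a\right) + \frac{1}{9}\right) = -7 + \left(\left(a + g\right) + \frac{1}{9}\right) = -7 + \left(\frac{1}{9} + a + g\right) = - \frac{62}{9} + a + g$)
$\frac{1}{t{\left(169,176 \right)} + 23856} = \frac{1}{\left(- \frac{62}{9} + 176 + 169\right) + 23856} = \frac{1}{\frac{3043}{9} + 23856} = \frac{1}{\frac{217747}{9}} = \frac{9}{217747}$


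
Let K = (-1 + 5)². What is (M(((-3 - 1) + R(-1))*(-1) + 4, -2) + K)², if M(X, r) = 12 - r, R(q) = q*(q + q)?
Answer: 900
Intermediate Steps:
K = 16 (K = 4² = 16)
R(q) = 2*q² (R(q) = q*(2*q) = 2*q²)
(M(((-3 - 1) + R(-1))*(-1) + 4, -2) + K)² = ((12 - 1*(-2)) + 16)² = ((12 + 2) + 16)² = (14 + 16)² = 30² = 900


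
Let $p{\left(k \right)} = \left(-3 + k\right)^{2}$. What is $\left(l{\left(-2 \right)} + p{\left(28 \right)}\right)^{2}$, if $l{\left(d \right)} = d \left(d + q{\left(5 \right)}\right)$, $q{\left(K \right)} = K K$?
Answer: $335241$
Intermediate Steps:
$q{\left(K \right)} = K^{2}$
$l{\left(d \right)} = d \left(25 + d\right)$ ($l{\left(d \right)} = d \left(d + 5^{2}\right) = d \left(d + 25\right) = d \left(25 + d\right)$)
$\left(l{\left(-2 \right)} + p{\left(28 \right)}\right)^{2} = \left(- 2 \left(25 - 2\right) + \left(-3 + 28\right)^{2}\right)^{2} = \left(\left(-2\right) 23 + 25^{2}\right)^{2} = \left(-46 + 625\right)^{2} = 579^{2} = 335241$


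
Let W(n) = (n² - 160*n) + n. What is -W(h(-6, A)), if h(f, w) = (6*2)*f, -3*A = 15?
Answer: -16632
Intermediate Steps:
A = -5 (A = -⅓*15 = -5)
h(f, w) = 12*f
W(n) = n² - 159*n
-W(h(-6, A)) = -12*(-6)*(-159 + 12*(-6)) = -(-72)*(-159 - 72) = -(-72)*(-231) = -1*16632 = -16632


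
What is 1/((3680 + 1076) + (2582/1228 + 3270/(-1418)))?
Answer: 435326/2070321885 ≈ 0.00021027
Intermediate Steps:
1/((3680 + 1076) + (2582/1228 + 3270/(-1418))) = 1/(4756 + (2582*(1/1228) + 3270*(-1/1418))) = 1/(4756 + (1291/614 - 1635/709)) = 1/(4756 - 88571/435326) = 1/(2070321885/435326) = 435326/2070321885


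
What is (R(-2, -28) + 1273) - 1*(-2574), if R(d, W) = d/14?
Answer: 26928/7 ≈ 3846.9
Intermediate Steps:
R(d, W) = d/14 (R(d, W) = d*(1/14) = d/14)
(R(-2, -28) + 1273) - 1*(-2574) = ((1/14)*(-2) + 1273) - 1*(-2574) = (-⅐ + 1273) + 2574 = 8910/7 + 2574 = 26928/7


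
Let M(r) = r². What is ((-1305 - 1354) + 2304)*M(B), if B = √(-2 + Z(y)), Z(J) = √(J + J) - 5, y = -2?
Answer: 2485 - 710*I ≈ 2485.0 - 710.0*I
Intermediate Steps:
Z(J) = -5 + √2*√J (Z(J) = √(2*J) - 5 = √2*√J - 5 = -5 + √2*√J)
B = √(-7 + 2*I) (B = √(-2 + (-5 + √2*√(-2))) = √(-2 + (-5 + √2*(I*√2))) = √(-2 + (-5 + 2*I)) = √(-7 + 2*I) ≈ 0.37424 + 2.6721*I)
((-1305 - 1354) + 2304)*M(B) = ((-1305 - 1354) + 2304)*(√(-7 + 2*I))² = (-2659 + 2304)*(-7 + 2*I) = -355*(-7 + 2*I) = 2485 - 710*I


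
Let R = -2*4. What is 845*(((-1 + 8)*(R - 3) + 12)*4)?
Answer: -219700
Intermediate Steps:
R = -8
845*(((-1 + 8)*(R - 3) + 12)*4) = 845*(((-1 + 8)*(-8 - 3) + 12)*4) = 845*((7*(-11) + 12)*4) = 845*((-77 + 12)*4) = 845*(-65*4) = 845*(-260) = -219700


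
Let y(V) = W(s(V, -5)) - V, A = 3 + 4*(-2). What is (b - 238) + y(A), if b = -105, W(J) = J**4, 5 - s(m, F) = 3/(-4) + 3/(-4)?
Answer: 23153/16 ≈ 1447.1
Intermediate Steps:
s(m, F) = 13/2 (s(m, F) = 5 - (3/(-4) + 3/(-4)) = 5 - (3*(-1/4) + 3*(-1/4)) = 5 - (-3/4 - 3/4) = 5 - 1*(-3/2) = 5 + 3/2 = 13/2)
A = -5 (A = 3 - 8 = -5)
y(V) = 28561/16 - V (y(V) = (13/2)**4 - V = 28561/16 - V)
(b - 238) + y(A) = (-105 - 238) + (28561/16 - 1*(-5)) = -343 + (28561/16 + 5) = -343 + 28641/16 = 23153/16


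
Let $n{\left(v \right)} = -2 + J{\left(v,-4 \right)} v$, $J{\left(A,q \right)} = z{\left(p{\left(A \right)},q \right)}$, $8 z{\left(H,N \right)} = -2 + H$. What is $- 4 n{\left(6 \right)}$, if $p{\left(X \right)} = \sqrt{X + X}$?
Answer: $14 - 6 \sqrt{3} \approx 3.6077$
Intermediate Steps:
$p{\left(X \right)} = \sqrt{2} \sqrt{X}$ ($p{\left(X \right)} = \sqrt{2 X} = \sqrt{2} \sqrt{X}$)
$z{\left(H,N \right)} = - \frac{1}{4} + \frac{H}{8}$ ($z{\left(H,N \right)} = \frac{-2 + H}{8} = - \frac{1}{4} + \frac{H}{8}$)
$J{\left(A,q \right)} = - \frac{1}{4} + \frac{\sqrt{2} \sqrt{A}}{8}$
$n{\left(v \right)} = -2 + v \left(- \frac{1}{4} + \frac{\sqrt{2} \sqrt{v}}{8}\right)$ ($n{\left(v \right)} = -2 + \left(- \frac{1}{4} + \frac{\sqrt{2} \sqrt{v}}{8}\right) v = -2 + v \left(- \frac{1}{4} + \frac{\sqrt{2} \sqrt{v}}{8}\right)$)
$- 4 n{\left(6 \right)} = - 4 \left(-2 + \frac{1}{8} \cdot 6 \left(-2 + \sqrt{2} \sqrt{6}\right)\right) = - 4 \left(-2 + \frac{1}{8} \cdot 6 \left(-2 + 2 \sqrt{3}\right)\right) = - 4 \left(-2 - \left(\frac{3}{2} - \frac{3 \sqrt{3}}{2}\right)\right) = - 4 \left(- \frac{7}{2} + \frac{3 \sqrt{3}}{2}\right) = 14 - 6 \sqrt{3}$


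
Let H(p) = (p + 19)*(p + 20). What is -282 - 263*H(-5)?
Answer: -55512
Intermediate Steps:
H(p) = (19 + p)*(20 + p)
-282 - 263*H(-5) = -282 - 263*(380 + (-5)**2 + 39*(-5)) = -282 - 263*(380 + 25 - 195) = -282 - 263*210 = -282 - 55230 = -55512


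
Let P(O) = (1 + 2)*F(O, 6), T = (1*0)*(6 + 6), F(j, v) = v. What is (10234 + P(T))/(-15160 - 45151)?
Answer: -10252/60311 ≈ -0.16999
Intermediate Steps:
T = 0 (T = 0*12 = 0)
P(O) = 18 (P(O) = (1 + 2)*6 = 3*6 = 18)
(10234 + P(T))/(-15160 - 45151) = (10234 + 18)/(-15160 - 45151) = 10252/(-60311) = 10252*(-1/60311) = -10252/60311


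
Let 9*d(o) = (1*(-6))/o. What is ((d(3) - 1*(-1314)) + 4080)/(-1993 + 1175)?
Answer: -24272/3681 ≈ -6.5939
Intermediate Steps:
d(o) = -2/(3*o) (d(o) = ((1*(-6))/o)/9 = (-6/o)/9 = -2/(3*o))
((d(3) - 1*(-1314)) + 4080)/(-1993 + 1175) = ((-2/3/3 - 1*(-1314)) + 4080)/(-1993 + 1175) = ((-2/3*1/3 + 1314) + 4080)/(-818) = ((-2/9 + 1314) + 4080)*(-1/818) = (11824/9 + 4080)*(-1/818) = (48544/9)*(-1/818) = -24272/3681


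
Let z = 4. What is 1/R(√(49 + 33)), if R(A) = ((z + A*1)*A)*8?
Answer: 1/528 - √82/10824 ≈ 0.0010573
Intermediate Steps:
R(A) = 8*A*(4 + A) (R(A) = ((4 + A*1)*A)*8 = ((4 + A)*A)*8 = (A*(4 + A))*8 = 8*A*(4 + A))
1/R(√(49 + 33)) = 1/(8*√(49 + 33)*(4 + √(49 + 33))) = 1/(8*√82*(4 + √82)) = √82/(656*(4 + √82))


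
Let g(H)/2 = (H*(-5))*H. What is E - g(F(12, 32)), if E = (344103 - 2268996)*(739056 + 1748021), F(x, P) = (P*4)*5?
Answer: -4787353011761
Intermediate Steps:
F(x, P) = 20*P (F(x, P) = (4*P)*5 = 20*P)
g(H) = -10*H**2 (g(H) = 2*((H*(-5))*H) = 2*((-5*H)*H) = 2*(-5*H**2) = -10*H**2)
E = -4787357107761 (E = -1924893*2487077 = -4787357107761)
E - g(F(12, 32)) = -4787357107761 - (-10)*(20*32)**2 = -4787357107761 - (-10)*640**2 = -4787357107761 - (-10)*409600 = -4787357107761 - 1*(-4096000) = -4787357107761 + 4096000 = -4787353011761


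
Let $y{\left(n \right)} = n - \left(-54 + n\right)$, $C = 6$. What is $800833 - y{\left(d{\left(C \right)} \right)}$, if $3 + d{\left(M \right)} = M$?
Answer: $800779$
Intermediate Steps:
$d{\left(M \right)} = -3 + M$
$y{\left(n \right)} = 54$
$800833 - y{\left(d{\left(C \right)} \right)} = 800833 - 54 = 800779$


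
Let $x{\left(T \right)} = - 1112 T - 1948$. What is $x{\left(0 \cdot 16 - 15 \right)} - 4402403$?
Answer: $-4387671$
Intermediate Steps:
$x{\left(T \right)} = -1948 - 1112 T$
$x{\left(0 \cdot 16 - 15 \right)} - 4402403 = \left(-1948 - 1112 \left(0 \cdot 16 - 15\right)\right) - 4402403 = \left(-1948 - 1112 \left(0 - 15\right)\right) - 4402403 = \left(-1948 - -16680\right) - 4402403 = \left(-1948 + 16680\right) - 4402403 = 14732 - 4402403 = -4387671$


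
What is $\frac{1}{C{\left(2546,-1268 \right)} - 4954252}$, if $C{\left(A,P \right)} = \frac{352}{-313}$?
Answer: $- \frac{313}{1550681228} \approx -2.0185 \cdot 10^{-7}$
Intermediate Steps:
$C{\left(A,P \right)} = - \frac{352}{313}$ ($C{\left(A,P \right)} = 352 \left(- \frac{1}{313}\right) = - \frac{352}{313}$)
$\frac{1}{C{\left(2546,-1268 \right)} - 4954252} = \frac{1}{- \frac{352}{313} - 4954252} = \frac{1}{- \frac{1550681228}{313}} = - \frac{313}{1550681228}$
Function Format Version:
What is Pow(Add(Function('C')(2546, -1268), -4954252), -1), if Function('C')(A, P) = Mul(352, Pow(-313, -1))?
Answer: Rational(-313, 1550681228) ≈ -2.0185e-7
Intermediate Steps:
Function('C')(A, P) = Rational(-352, 313) (Function('C')(A, P) = Mul(352, Rational(-1, 313)) = Rational(-352, 313))
Pow(Add(Function('C')(2546, -1268), -4954252), -1) = Pow(Add(Rational(-352, 313), -4954252), -1) = Pow(Rational(-1550681228, 313), -1) = Rational(-313, 1550681228)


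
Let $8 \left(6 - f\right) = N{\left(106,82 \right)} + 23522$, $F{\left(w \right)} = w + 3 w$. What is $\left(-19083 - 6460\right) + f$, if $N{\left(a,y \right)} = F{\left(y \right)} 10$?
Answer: $- \frac{115549}{4} \approx -28887.0$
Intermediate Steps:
$F{\left(w \right)} = 4 w$
$N{\left(a,y \right)} = 40 y$ ($N{\left(a,y \right)} = 4 y 10 = 40 y$)
$f = - \frac{13377}{4}$ ($f = 6 - \frac{40 \cdot 82 + 23522}{8} = 6 - \frac{3280 + 23522}{8} = 6 - \frac{13401}{4} = - \frac{13377}{4} \approx -3344.3$)
$\left(-19083 - 6460\right) + f = \left(-19083 - 6460\right) - \frac{13377}{4} = -25543 - \frac{13377}{4} = - \frac{115549}{4}$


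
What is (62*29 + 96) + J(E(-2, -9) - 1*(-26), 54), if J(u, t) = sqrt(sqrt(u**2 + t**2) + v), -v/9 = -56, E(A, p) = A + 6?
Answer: 1894 + sqrt(504 + 6*sqrt(106)) ≈ 1917.8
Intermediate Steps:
E(A, p) = 6 + A
v = 504 (v = -9*(-56) = 504)
J(u, t) = sqrt(504 + sqrt(t**2 + u**2)) (J(u, t) = sqrt(sqrt(u**2 + t**2) + 504) = sqrt(sqrt(t**2 + u**2) + 504) = sqrt(504 + sqrt(t**2 + u**2)))
(62*29 + 96) + J(E(-2, -9) - 1*(-26), 54) = (62*29 + 96) + sqrt(504 + sqrt(54**2 + ((6 - 2) - 1*(-26))**2)) = (1798 + 96) + sqrt(504 + sqrt(2916 + (4 + 26)**2)) = 1894 + sqrt(504 + sqrt(2916 + 30**2)) = 1894 + sqrt(504 + sqrt(2916 + 900)) = 1894 + sqrt(504 + sqrt(3816)) = 1894 + sqrt(504 + 6*sqrt(106))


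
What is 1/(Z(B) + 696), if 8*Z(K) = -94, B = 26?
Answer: 4/2737 ≈ 0.0014615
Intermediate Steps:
Z(K) = -47/4 (Z(K) = (⅛)*(-94) = -47/4)
1/(Z(B) + 696) = 1/(-47/4 + 696) = 1/(2737/4) = 4/2737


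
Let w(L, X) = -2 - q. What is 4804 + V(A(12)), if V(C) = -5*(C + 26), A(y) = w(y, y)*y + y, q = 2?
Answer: 4854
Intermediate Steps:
w(L, X) = -4 (w(L, X) = -2 - 1*2 = -2 - 2 = -4)
A(y) = -3*y (A(y) = -4*y + y = -3*y)
V(C) = -130 - 5*C (V(C) = -5*(26 + C) = -130 - 5*C)
4804 + V(A(12)) = 4804 + (-130 - (-15)*12) = 4804 + (-130 - 5*(-36)) = 4804 + (-130 + 180) = 4804 + 50 = 4854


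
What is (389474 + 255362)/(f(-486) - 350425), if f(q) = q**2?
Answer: -644836/114229 ≈ -5.6451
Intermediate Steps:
(389474 + 255362)/(f(-486) - 350425) = (389474 + 255362)/((-486)**2 - 350425) = 644836/(236196 - 350425) = 644836/(-114229) = 644836*(-1/114229) = -644836/114229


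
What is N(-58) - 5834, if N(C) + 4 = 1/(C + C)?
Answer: -677209/116 ≈ -5838.0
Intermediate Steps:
N(C) = -4 + 1/(2*C) (N(C) = -4 + 1/(C + C) = -4 + 1/(2*C))
N(-58) - 5834 = (-4 + (½)/(-58)) - 5834 = (-4 + (½)*(-1/58)) - 5834 = (-4 - 1/116) - 5834 = -465/116 - 5834 = -677209/116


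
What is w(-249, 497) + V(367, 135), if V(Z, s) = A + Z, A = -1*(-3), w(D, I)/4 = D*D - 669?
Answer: 245698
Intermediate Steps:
w(D, I) = -2676 + 4*D² (w(D, I) = 4*(D*D - 669) = 4*(D² - 669) = 4*(-669 + D²) = -2676 + 4*D²)
A = 3
V(Z, s) = 3 + Z
w(-249, 497) + V(367, 135) = (-2676 + 4*(-249)²) + (3 + 367) = (-2676 + 4*62001) + 370 = (-2676 + 248004) + 370 = 245328 + 370 = 245698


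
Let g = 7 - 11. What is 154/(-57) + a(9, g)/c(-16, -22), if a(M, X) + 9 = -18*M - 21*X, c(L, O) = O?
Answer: 1571/1254 ≈ 1.2528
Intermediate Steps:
g = -4
a(M, X) = -9 - 21*X - 18*M (a(M, X) = -9 + (-18*M - 21*X) = -9 + (-21*X - 18*M) = -9 - 21*X - 18*M)
154/(-57) + a(9, g)/c(-16, -22) = 154/(-57) + (-9 - 21*(-4) - 18*9)/(-22) = 154*(-1/57) + (-9 + 84 - 162)*(-1/22) = -154/57 - 87*(-1/22) = -154/57 + 87/22 = 1571/1254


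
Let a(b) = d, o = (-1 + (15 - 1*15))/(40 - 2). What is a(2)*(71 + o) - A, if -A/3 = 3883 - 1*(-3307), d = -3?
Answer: 811569/38 ≈ 21357.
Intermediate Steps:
o = -1/38 (o = (-1 + (15 - 15))/38 = (-1 + 0)*(1/38) = -1*1/38 = -1/38 ≈ -0.026316)
a(b) = -3
A = -21570 (A = -3*(3883 - 1*(-3307)) = -3*(3883 + 3307) = -3*7190 = -21570)
a(2)*(71 + o) - A = -3*(71 - 1/38) - 1*(-21570) = -3*2697/38 + 21570 = -8091/38 + 21570 = 811569/38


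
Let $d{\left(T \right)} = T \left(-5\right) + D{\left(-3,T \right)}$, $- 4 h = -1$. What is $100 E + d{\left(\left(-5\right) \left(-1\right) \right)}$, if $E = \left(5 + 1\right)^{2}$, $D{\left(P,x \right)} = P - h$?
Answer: $\frac{14287}{4} \approx 3571.8$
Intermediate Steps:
$h = \frac{1}{4}$ ($h = \left(- \frac{1}{4}\right) \left(-1\right) = \frac{1}{4} \approx 0.25$)
$D{\left(P,x \right)} = - \frac{1}{4} + P$ ($D{\left(P,x \right)} = P - \frac{1}{4} = - \frac{1}{4} + P$)
$E = 36$ ($E = 6^{2} = 36$)
$d{\left(T \right)} = - \frac{13}{4} - 5 T$ ($d{\left(T \right)} = T \left(-5\right) - \frac{13}{4} = - 5 T - \frac{13}{4} = - \frac{13}{4} - 5 T$)
$100 E + d{\left(\left(-5\right) \left(-1\right) \right)} = 100 \cdot 36 - \left(\frac{13}{4} + 5 \left(\left(-5\right) \left(-1\right)\right)\right) = 3600 - \frac{113}{4} = \frac{14287}{4}$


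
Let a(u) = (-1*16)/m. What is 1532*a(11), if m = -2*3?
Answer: 12256/3 ≈ 4085.3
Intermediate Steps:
m = -6
a(u) = 8/3 (a(u) = -1*16/(-6) = -16*(-⅙) = 8/3)
1532*a(11) = 1532*(8/3) = 12256/3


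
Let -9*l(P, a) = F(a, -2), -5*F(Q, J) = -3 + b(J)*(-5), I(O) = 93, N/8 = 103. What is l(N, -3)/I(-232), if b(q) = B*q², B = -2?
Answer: 37/4185 ≈ 0.0088411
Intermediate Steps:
N = 824 (N = 8*103 = 824)
b(q) = -2*q²
F(Q, J) = ⅗ - 2*J² (F(Q, J) = -(-3 - 2*J²*(-5))/5 = -(-3 + 10*J²)/5 = ⅗ - 2*J²)
l(P, a) = 37/45 (l(P, a) = -(⅗ - 2*(-2)²)/9 = -(⅗ - 2*4)/9 = -(⅗ - 8)/9 = -⅑*(-37/5) = 37/45)
l(N, -3)/I(-232) = (37/45)/93 = (37/45)*(1/93) = 37/4185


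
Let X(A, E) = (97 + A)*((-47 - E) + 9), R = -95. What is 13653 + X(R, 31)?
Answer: 13515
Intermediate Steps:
X(A, E) = (-38 - E)*(97 + A) (X(A, E) = (97 + A)*(-38 - E) = (-38 - E)*(97 + A))
13653 + X(R, 31) = 13653 + (-3686 - 97*31 - 38*(-95) - 1*(-95)*31) = 13653 + (-3686 - 3007 + 3610 + 2945) = 13653 - 138 = 13515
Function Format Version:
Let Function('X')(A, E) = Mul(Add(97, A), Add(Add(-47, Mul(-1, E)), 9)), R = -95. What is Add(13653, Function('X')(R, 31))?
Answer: 13515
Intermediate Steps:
Function('X')(A, E) = Mul(Add(-38, Mul(-1, E)), Add(97, A)) (Function('X')(A, E) = Mul(Add(97, A), Add(-38, Mul(-1, E))) = Mul(Add(-38, Mul(-1, E)), Add(97, A)))
Add(13653, Function('X')(R, 31)) = Add(13653, Add(-3686, Mul(-97, 31), Mul(-38, -95), Mul(-1, -95, 31))) = Add(13653, Add(-3686, -3007, 3610, 2945)) = Add(13653, -138) = 13515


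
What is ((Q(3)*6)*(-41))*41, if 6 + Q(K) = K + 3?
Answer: 0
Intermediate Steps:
Q(K) = -3 + K (Q(K) = -6 + (K + 3) = -6 + (3 + K) = -3 + K)
((Q(3)*6)*(-41))*41 = (((-3 + 3)*6)*(-41))*41 = ((0*6)*(-41))*41 = (0*(-41))*41 = 0*41 = 0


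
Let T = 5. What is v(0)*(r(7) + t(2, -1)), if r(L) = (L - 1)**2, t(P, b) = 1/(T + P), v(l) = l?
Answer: 0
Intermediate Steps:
t(P, b) = 1/(5 + P)
r(L) = (-1 + L)**2
v(0)*(r(7) + t(2, -1)) = 0*((-1 + 7)**2 + 1/(5 + 2)) = 0*(6**2 + 1/7) = 0*(36 + 1/7) = 0*(253/7) = 0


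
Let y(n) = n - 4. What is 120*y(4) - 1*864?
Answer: -864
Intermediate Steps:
y(n) = -4 + n
120*y(4) - 1*864 = 120*(-4 + 4) - 1*864 = 120*0 - 864 = 0 - 864 = -864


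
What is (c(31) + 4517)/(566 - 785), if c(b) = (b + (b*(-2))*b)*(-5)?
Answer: -13972/219 ≈ -63.799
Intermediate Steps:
c(b) = -5*b + 10*b**2 (c(b) = (b + (-2*b)*b)*(-5) = (b - 2*b**2)*(-5) = -5*b + 10*b**2)
(c(31) + 4517)/(566 - 785) = (5*31*(-1 + 2*31) + 4517)/(566 - 785) = (5*31*(-1 + 62) + 4517)/(-219) = (5*31*61 + 4517)*(-1/219) = (9455 + 4517)*(-1/219) = 13972*(-1/219) = -13972/219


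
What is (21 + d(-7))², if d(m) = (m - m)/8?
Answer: 441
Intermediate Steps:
d(m) = 0 (d(m) = 0*(⅛) = 0)
(21 + d(-7))² = (21 + 0)² = 21² = 441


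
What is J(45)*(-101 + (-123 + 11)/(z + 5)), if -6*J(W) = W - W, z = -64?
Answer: 0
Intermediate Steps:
J(W) = 0 (J(W) = -(W - W)/6 = -1/6*0 = 0)
J(45)*(-101 + (-123 + 11)/(z + 5)) = 0*(-101 + (-123 + 11)/(-64 + 5)) = 0*(-101 - 112/(-59)) = 0*(-101 - 112*(-1/59)) = 0*(-101 + 112/59) = 0*(-5847/59) = 0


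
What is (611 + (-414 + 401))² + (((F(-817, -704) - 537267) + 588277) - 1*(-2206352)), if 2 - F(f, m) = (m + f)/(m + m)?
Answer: 3681873423/1408 ≈ 2.6150e+6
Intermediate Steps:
F(f, m) = 2 - (f + m)/(2*m) (F(f, m) = 2 - (m + f)/(m + m) = 2 - (f + m)/(2*m))
(611 + (-414 + 401))² + (((F(-817, -704) - 537267) + 588277) - 1*(-2206352)) = (611 + (-414 + 401))² + ((((½)*(-1*(-817) + 3*(-704))/(-704) - 537267) + 588277) - 1*(-2206352)) = (611 - 13)² + ((((½)*(-1/704)*(817 - 2112) - 537267) + 588277) + 2206352) = 598² + ((((½)*(-1/704)*(-1295) - 537267) + 588277) + 2206352) = 357604 + (((1295/1408 - 537267) + 588277) + 2206352) = 357604 + ((-756470641/1408 + 588277) + 2206352) = 357604 + (71823375/1408 + 2206352) = 357604 + 3178366991/1408 = 3681873423/1408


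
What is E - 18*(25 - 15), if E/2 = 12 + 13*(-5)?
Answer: -286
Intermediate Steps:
E = -106 (E = 2*(12 + 13*(-5)) = 2*(12 - 65) = 2*(-53) = -106)
E - 18*(25 - 15) = -106 - 18*(25 - 15) = -106 - 18*10 = -106 - 1*180 = -106 - 180 = -286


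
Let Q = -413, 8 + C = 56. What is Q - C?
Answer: -461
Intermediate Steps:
C = 48 (C = -8 + 56 = 48)
Q - C = -413 - 1*48 = -413 - 48 = -461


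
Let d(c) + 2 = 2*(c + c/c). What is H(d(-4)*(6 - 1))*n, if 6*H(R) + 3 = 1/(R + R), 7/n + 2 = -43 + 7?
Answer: 1687/18240 ≈ 0.092489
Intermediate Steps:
d(c) = 2*c (d(c) = -2 + 2*(c + c/c) = -2 + 2*(c + 1) = -2 + 2*(1 + c) = -2 + (2 + 2*c) = 2*c)
n = -7/38 (n = 7/(-2 + (-43 + 7)) = 7/(-2 - 36) = 7/(-38) = 7*(-1/38) = -7/38 ≈ -0.18421)
H(R) = -½ + 1/(12*R) (H(R) = -½ + 1/(6*(R + R)) = -½ + 1/(6*((2*R))) = -½ + (1/(2*R))/6 = -½ + 1/(12*R))
H(d(-4)*(6 - 1))*n = ((1 - 6*2*(-4)*(6 - 1))/(12*(((2*(-4))*(6 - 1)))))*(-7/38) = ((1 - (-48)*5)/(12*((-8*5))))*(-7/38) = ((1/12)*(1 - 6*(-40))/(-40))*(-7/38) = ((1/12)*(-1/40)*(1 + 240))*(-7/38) = ((1/12)*(-1/40)*241)*(-7/38) = -241/480*(-7/38) = 1687/18240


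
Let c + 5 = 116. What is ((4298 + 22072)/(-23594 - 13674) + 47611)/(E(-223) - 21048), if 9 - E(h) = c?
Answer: -887170189/394109100 ≈ -2.2511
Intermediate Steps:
c = 111 (c = -5 + 116 = 111)
E(h) = -102 (E(h) = 9 - 1*111 = 9 - 111 = -102)
((4298 + 22072)/(-23594 - 13674) + 47611)/(E(-223) - 21048) = ((4298 + 22072)/(-23594 - 13674) + 47611)/(-102 - 21048) = (26370/(-37268) + 47611)/(-21150) = (26370*(-1/37268) + 47611)*(-1/21150) = (-13185/18634 + 47611)*(-1/21150) = (887170189/18634)*(-1/21150) = -887170189/394109100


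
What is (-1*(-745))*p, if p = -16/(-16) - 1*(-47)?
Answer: 35760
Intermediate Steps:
p = 48 (p = -16*(-1/16) + 47 = 1 + 47 = 48)
(-1*(-745))*p = -1*(-745)*48 = 745*48 = 35760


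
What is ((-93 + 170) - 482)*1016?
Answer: -411480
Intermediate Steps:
((-93 + 170) - 482)*1016 = (77 - 482)*1016 = -405*1016 = -411480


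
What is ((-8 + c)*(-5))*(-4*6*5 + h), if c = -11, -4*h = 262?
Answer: -35245/2 ≈ -17623.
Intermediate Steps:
h = -131/2 (h = -¼*262 = -131/2 ≈ -65.500)
((-8 + c)*(-5))*(-4*6*5 + h) = ((-8 - 11)*(-5))*(-4*6*5 - 131/2) = (-19*(-5))*(-24*5 - 131/2) = 95*(-120 - 131/2) = 95*(-371/2) = -35245/2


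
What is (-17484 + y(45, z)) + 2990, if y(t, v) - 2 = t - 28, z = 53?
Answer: -14475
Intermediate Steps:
y(t, v) = -26 + t (y(t, v) = 2 + (t - 28) = 2 + (-28 + t) = -26 + t)
(-17484 + y(45, z)) + 2990 = (-17484 + (-26 + 45)) + 2990 = (-17484 + 19) + 2990 = -17465 + 2990 = -14475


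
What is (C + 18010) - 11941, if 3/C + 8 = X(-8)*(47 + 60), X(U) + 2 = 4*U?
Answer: 22127571/3646 ≈ 6069.0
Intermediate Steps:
X(U) = -2 + 4*U
C = -3/3646 (C = 3/(-8 + (-2 + 4*(-8))*(47 + 60)) = 3/(-8 + (-2 - 32)*107) = 3/(-8 - 34*107) = 3/(-8 - 3638) = 3/(-3646) = 3*(-1/3646) = -3/3646 ≈ -0.00082282)
(C + 18010) - 11941 = (-3/3646 + 18010) - 11941 = 65664457/3646 - 11941 = 22127571/3646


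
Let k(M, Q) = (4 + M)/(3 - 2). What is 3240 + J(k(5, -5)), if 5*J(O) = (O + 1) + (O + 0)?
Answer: 16219/5 ≈ 3243.8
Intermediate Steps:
k(M, Q) = 4 + M (k(M, Q) = (4 + M)/1 = (4 + M)*1 = 4 + M)
J(O) = ⅕ + 2*O/5 (J(O) = ((O + 1) + (O + 0))/5 = ((1 + O) + O)/5 = (1 + 2*O)/5 = ⅕ + 2*O/5)
3240 + J(k(5, -5)) = 3240 + (⅕ + 2*(4 + 5)/5) = 3240 + (⅕ + (⅖)*9) = 3240 + (⅕ + 18/5) = 3240 + 19/5 = 16219/5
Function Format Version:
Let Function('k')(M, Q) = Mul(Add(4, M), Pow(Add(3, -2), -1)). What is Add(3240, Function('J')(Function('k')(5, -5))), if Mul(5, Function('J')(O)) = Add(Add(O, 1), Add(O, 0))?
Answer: Rational(16219, 5) ≈ 3243.8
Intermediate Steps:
Function('k')(M, Q) = Add(4, M) (Function('k')(M, Q) = Mul(Add(4, M), Pow(1, -1)) = Mul(Add(4, M), 1) = Add(4, M))
Function('J')(O) = Add(Rational(1, 5), Mul(Rational(2, 5), O)) (Function('J')(O) = Mul(Rational(1, 5), Add(Add(O, 1), Add(O, 0))) = Mul(Rational(1, 5), Add(Add(1, O), O)) = Mul(Rational(1, 5), Add(1, Mul(2, O))) = Add(Rational(1, 5), Mul(Rational(2, 5), O)))
Add(3240, Function('J')(Function('k')(5, -5))) = Add(3240, Add(Rational(1, 5), Mul(Rational(2, 5), Add(4, 5)))) = Add(3240, Add(Rational(1, 5), Mul(Rational(2, 5), 9))) = Add(3240, Add(Rational(1, 5), Rational(18, 5))) = Add(3240, Rational(19, 5)) = Rational(16219, 5)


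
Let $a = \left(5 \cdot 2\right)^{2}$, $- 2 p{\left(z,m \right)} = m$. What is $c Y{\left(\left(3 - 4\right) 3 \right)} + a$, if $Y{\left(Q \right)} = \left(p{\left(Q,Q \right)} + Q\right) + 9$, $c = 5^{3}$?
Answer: $\frac{2075}{2} \approx 1037.5$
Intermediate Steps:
$p{\left(z,m \right)} = - \frac{m}{2}$
$c = 125$
$a = 100$ ($a = 10^{2} = 100$)
$Y{\left(Q \right)} = 9 + \frac{Q}{2}$ ($Y{\left(Q \right)} = \left(- \frac{Q}{2} + Q\right) + 9 = \frac{Q}{2} + 9 = 9 + \frac{Q}{2}$)
$c Y{\left(\left(3 - 4\right) 3 \right)} + a = 125 \left(9 + \frac{\left(3 - 4\right) 3}{2}\right) + 100 = 125 \left(9 + \frac{\left(-1\right) 3}{2}\right) + 100 = 125 \left(9 + \frac{1}{2} \left(-3\right)\right) + 100 = 125 \left(9 - \frac{3}{2}\right) + 100 = 125 \cdot \frac{15}{2} + 100 = \frac{1875}{2} + 100 = \frac{2075}{2}$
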